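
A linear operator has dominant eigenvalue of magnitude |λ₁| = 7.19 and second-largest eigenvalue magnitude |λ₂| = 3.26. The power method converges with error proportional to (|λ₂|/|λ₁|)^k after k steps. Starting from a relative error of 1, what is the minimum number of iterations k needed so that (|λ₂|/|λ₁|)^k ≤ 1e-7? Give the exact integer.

|λ₂/λ₁| = 3.26/7.19 = 0.45341
Need k ≥ ln(1e-7) / ln(0.45341) = -16.1181 / -0.7910 ≈ 20.378
Smallest integer k satisfying the bound: 21

21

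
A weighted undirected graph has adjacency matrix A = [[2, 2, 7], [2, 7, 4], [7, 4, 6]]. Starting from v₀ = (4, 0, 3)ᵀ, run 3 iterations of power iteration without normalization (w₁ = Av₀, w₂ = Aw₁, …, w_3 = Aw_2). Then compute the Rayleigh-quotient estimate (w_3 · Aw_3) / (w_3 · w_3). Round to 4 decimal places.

14.0377

w1 = Av₀ = (2·4 + 2·0 + 7·3; 2·4 + 7·0 + 4·3; 7·4 + 4·0 + 6·3) = (29, 20, 46)
w2 = Aw1 = (2·29 + 2·20 + 7·46; 2·29 + 7·20 + 4·46; 7·29 + 4·20 + 6·46) = (420, 382, 559)
w3 = Aw2 = (5517, 5750, 7822)
Aw3 = (77288, 82572, 108551)
w3·Aw3 = 5517·77288 + 5750·82572 + 7822·108551 = 1750272818; w3·w3 = 5517·5517 + 5750·5750 + 7822·7822 = 124683473
λ ≈ 1750272818/124683473 = 14.0377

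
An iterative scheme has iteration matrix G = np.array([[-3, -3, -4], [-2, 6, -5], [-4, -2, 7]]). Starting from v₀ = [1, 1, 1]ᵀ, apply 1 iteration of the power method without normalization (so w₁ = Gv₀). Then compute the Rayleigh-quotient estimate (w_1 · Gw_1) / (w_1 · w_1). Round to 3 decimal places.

-2.451

w1 = Gv₀ = ((-3)·1 + (-3)·1 + (-4)·1; (-2)·1 + 6·1 + (-5)·1; (-4)·1 + (-2)·1 + 7·1) = (-10, -1, 1)
Gw1 = (29, 9, 49)
w1·Gw1 = (-10)·29 + (-1)·9 + 1·49 = -250; w1·w1 = (-10)·(-10) + (-1)·(-1) + 1·1 = 102
λ ≈ -250/102 = -2.451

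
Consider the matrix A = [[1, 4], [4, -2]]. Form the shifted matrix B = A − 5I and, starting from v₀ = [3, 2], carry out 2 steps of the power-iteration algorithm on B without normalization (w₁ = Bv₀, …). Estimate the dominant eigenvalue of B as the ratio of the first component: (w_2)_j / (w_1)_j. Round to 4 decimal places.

μ ≈ -2.0000

B = A − 5I has rows (-4, 4); (4, -7)
w1 = Bv₀ = ((-4)·3 + 4·2; 4·3 + (-7)·2) = (-4, -2)
w2 = Bw1 = ((-4)·(-4) + 4·(-2); 4·(-4) + (-7)·(-2)) = (8, -2)
Ratio: 8/-4 = -2.0000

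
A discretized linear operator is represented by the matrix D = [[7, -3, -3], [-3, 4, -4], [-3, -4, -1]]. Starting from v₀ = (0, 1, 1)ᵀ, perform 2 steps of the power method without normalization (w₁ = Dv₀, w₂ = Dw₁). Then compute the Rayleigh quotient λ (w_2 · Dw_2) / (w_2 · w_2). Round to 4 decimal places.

λ ≈ 4.9001

w1 = Dv₀ = (7·0 + (-3)·1 + (-3)·1; (-3)·0 + 4·1 + (-4)·1; (-3)·0 + (-4)·1 + (-1)·1) = (-6, 0, -5)
w2 = Dw1 = (7·(-6) + (-3)·0 + (-3)·(-5); (-3)·(-6) + 4·0 + (-4)·(-5); (-3)·(-6) + (-4)·0 + (-1)·(-5)) = (-27, 38, 23)
Dw2 = (-372, 141, -94)
w2·Dw2 = (-27)·(-372) + 38·141 + 23·(-94) = 13240; w2·w2 = (-27)·(-27) + 38·38 + 23·23 = 2702
λ ≈ 13240/2702 = 4.9001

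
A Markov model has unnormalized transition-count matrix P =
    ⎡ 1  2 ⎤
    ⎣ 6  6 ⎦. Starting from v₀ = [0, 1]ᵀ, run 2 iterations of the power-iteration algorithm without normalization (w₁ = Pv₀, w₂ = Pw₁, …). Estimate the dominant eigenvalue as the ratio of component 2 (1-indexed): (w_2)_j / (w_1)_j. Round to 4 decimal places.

λ ≈ 8.0000

w1 = Pv₀ = (2, 6)
w2 = Pw1 = (14, 48)
Ratio at component: 48 / 6 = 8.0000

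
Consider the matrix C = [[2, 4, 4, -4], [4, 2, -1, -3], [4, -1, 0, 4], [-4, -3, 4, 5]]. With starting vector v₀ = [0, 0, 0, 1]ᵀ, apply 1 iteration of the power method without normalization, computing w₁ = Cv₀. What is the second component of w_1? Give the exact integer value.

-3

w1 = Cv₀ = (2·0 + 4·0 + 4·0 + (-4)·1; 4·0 + 2·0 + (-1)·0 + (-3)·1; 4·0 + (-1)·0 + 0·0 + 4·1; (-4)·0 + (-3)·0 + 4·0 + 5·1) = (-4, -3, 4, 5)
The requested component of w1 is -3.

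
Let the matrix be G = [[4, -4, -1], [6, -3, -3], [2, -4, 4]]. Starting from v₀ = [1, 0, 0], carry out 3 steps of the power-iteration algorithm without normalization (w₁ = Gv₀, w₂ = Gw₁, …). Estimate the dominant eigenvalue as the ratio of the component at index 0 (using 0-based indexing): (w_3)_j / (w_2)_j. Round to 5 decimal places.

3.20000

w1 = Gv₀ = (4·1 + (-4)·0 + (-1)·0; 6·1 + (-3)·0 + (-3)·0; 2·1 + (-4)·0 + 4·0) = (4, 6, 2)
w2 = Gw1 = (4·4 + (-4)·6 + (-1)·2; 6·4 + (-3)·6 + (-3)·2; 2·4 + (-4)·6 + 4·2) = (-10, 0, -8)
w3 = Gw2 = (-32, -36, -52)
Ratio at component: -32 / -10 = 3.20000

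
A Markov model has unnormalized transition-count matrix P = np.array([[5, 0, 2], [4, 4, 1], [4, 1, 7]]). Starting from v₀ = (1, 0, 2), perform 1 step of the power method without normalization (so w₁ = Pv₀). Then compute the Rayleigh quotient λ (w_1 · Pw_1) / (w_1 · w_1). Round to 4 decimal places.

9.5714

w1 = Pv₀ = (5·1 + 0·0 + 2·2; 4·1 + 4·0 + 1·2; 4·1 + 1·0 + 7·2) = (9, 6, 18)
Pw1 = (81, 78, 168)
w1·Pw1 = 9·81 + 6·78 + 18·168 = 4221; w1·w1 = 9·9 + 6·6 + 18·18 = 441
λ ≈ 4221/441 = 9.5714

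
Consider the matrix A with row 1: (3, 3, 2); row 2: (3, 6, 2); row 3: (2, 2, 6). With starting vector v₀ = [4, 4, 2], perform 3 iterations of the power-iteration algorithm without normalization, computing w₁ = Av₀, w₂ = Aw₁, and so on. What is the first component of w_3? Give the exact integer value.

w1 = Av₀ = (3·4 + 3·4 + 2·2; 3·4 + 6·4 + 2·2; 2·4 + 2·4 + 6·2) = (28, 40, 28)
w2 = Aw1 = (3·28 + 3·40 + 2·28; 3·28 + 6·40 + 2·28; 2·28 + 2·40 + 6·28) = (260, 380, 304)
w3 = Aw2 = (2528, 3668, 3104)
The requested component of w3 is 2528.

2528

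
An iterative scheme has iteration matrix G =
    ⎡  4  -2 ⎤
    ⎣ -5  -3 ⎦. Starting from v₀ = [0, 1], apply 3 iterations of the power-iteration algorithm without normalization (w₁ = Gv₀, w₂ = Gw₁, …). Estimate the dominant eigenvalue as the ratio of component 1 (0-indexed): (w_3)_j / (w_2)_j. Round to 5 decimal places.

-2.47368

w1 = Gv₀ = (4·0 + (-2)·1; (-5)·0 + (-3)·1) = (-2, -3)
w2 = Gw1 = (4·(-2) + (-2)·(-3); (-5)·(-2) + (-3)·(-3)) = (-2, 19)
w3 = Gw2 = (-46, -47)
Ratio at component: -47 / 19 = -2.47368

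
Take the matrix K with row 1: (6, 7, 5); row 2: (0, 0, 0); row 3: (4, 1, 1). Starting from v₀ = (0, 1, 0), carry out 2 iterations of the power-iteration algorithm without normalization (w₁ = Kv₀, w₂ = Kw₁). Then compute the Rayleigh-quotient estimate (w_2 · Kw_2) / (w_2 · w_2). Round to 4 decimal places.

w1 = Kv₀ = (6·0 + 7·1 + 5·0; 0·0 + 0·1 + 0·0; 4·0 + 1·1 + 1·0) = (7, 0, 1)
w2 = Kw1 = (6·7 + 7·0 + 5·1; 0·7 + 0·0 + 0·1; 4·7 + 1·0 + 1·1) = (47, 0, 29)
Kw2 = (427, 0, 217)
w2·Kw2 = 47·427 + 0·0 + 29·217 = 26362; w2·w2 = 47·47 + 0·0 + 29·29 = 3050
λ ≈ 26362/3050 = 8.6433

8.6433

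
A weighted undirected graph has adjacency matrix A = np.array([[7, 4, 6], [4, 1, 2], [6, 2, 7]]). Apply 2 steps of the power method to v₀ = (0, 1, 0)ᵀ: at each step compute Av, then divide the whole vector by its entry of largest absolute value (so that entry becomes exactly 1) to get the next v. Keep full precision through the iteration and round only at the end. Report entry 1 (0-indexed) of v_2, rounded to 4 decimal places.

Av0 = (4.00000, 1.00000, 2.00000); divide by 4.00000 → v1 = (1.00000, 0.25000, 0.50000)
Av1 = (11.00000, 5.25000, 10.00000); divide by 11.00000 → v2 = (1.00000, 0.47727, 0.90909)
Requested entry of v2: 21/44 = 0.4773

0.4773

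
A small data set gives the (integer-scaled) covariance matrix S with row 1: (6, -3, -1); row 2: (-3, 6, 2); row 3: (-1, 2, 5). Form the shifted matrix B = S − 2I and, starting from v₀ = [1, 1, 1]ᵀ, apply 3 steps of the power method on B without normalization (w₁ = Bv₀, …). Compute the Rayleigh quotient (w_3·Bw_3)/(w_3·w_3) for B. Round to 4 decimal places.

μ ≈ 7.8876

B = S − 2I has rows (4, -3, -1); (-3, 4, 2); (-1, 2, 3)
w1 = Bv₀ = (4·1 + (-3)·1 + (-1)·1; (-3)·1 + 4·1 + 2·1; (-1)·1 + 2·1 + 3·1) = (0, 3, 4)
w2 = Bw1 = (4·0 + (-3)·3 + (-1)·4; (-3)·0 + 4·3 + 2·4; (-1)·0 + 2·3 + 3·4) = (-13, 20, 18)
w3 = Bw2 = (-130, 155, 107)
Bw3 = (-1092, 1224, 761)
w3·Bw3 = 413107; w3·w3 = 52374; μ ≈ 413107/52374 = 7.8876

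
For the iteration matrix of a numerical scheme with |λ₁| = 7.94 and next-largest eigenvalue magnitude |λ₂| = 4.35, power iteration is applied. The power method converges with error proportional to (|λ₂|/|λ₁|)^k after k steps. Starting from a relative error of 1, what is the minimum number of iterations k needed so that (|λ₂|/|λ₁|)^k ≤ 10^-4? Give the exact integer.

16

|λ₂/λ₁| = 4.35/7.94 = 0.54786
Need k ≥ ln(10^-4) / ln(0.54786) = -9.2103 / -0.6017 ≈ 15.306
Smallest integer k satisfying the bound: 16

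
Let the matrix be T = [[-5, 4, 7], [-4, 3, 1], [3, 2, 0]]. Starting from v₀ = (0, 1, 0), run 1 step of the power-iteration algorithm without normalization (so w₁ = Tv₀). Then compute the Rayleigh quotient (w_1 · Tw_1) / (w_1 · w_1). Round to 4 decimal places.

1.5517

w1 = Tv₀ = (4, 3, 2)
Tw1 = (6, -5, 18)
w1·Tw1 = 4·6 + 3·(-5) + 2·18 = 45; w1·w1 = 4·4 + 3·3 + 2·2 = 29
λ ≈ 45/29 = 1.5517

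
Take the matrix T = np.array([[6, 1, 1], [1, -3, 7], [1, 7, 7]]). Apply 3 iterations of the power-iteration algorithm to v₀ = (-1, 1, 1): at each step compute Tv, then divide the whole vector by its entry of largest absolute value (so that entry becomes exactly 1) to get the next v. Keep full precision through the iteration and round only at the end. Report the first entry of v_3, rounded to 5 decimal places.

0.10665

Tv0 = (-4.000000, 3.000000, 13.000000); divide by 13.000000 → v1 = (-0.307692, 0.230769, 1.000000)
Tv1 = (-0.615385, 6.000000, 8.307692); divide by 8.307692 → v2 = (-0.074074, 0.722222, 1.000000)
Tv2 = (1.277778, 4.759259, 11.981481); divide by 11.981481 → v3 = (0.106646, 0.397218, 1.000000)
Requested entry of v3: 138/1294 = 0.10665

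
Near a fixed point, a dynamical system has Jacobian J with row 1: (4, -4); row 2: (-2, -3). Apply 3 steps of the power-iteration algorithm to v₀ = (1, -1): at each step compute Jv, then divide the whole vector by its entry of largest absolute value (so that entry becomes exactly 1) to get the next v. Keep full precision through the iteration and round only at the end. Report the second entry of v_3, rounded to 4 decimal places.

0.0053

Jv0 = (8.00000, 1.00000); divide by 8.00000 → v1 = (1.00000, 0.12500)
Jv1 = (3.50000, -2.37500); divide by 3.50000 → v2 = (1.00000, -0.67857)
Jv2 = (6.71429, 0.03571); divide by 6.71429 → v3 = (1.00000, 0.00532)
Requested entry of v3: 1/188 = 0.0053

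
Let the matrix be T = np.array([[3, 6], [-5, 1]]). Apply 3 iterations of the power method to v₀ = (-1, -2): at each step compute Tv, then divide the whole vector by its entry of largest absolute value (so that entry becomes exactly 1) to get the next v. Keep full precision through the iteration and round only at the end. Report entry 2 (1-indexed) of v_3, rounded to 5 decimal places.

0.55039

Tv0 = (-15.000000, 3.000000); divide by -15.000000 → v1 = (1.000000, -0.200000)
Tv1 = (1.800000, -5.200000); divide by -5.200000 → v2 = (-0.346154, 1.000000)
Tv2 = (4.961538, 2.730769); divide by 4.961538 → v3 = (1.000000, 0.550388)
Requested entry of v3: 213/387 = 0.55039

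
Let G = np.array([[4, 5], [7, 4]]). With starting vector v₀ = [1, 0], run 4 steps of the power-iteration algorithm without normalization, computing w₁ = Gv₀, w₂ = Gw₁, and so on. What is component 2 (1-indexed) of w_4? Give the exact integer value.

5712

w1 = Gv₀ = (4, 7)
w2 = Gw1 = (51, 56)
w3 = Gw2 = (484, 581)
w4 = Gw3 = (4841, 5712)
The requested component of w4 is 5712.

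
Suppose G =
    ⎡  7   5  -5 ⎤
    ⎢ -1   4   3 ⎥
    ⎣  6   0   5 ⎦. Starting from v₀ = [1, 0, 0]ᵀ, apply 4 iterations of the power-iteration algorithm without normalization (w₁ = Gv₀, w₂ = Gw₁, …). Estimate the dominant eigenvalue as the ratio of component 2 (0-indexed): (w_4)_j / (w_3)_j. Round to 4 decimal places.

w1 = Gv₀ = (7, -1, 6)
w2 = Gw1 = (14, 7, 72)
w3 = Gw2 = (-227, 230, 444)
w4 = Gw3 = (-2659, 2479, 858)
Ratio at component: 858 / 444 = 1.9324

1.9324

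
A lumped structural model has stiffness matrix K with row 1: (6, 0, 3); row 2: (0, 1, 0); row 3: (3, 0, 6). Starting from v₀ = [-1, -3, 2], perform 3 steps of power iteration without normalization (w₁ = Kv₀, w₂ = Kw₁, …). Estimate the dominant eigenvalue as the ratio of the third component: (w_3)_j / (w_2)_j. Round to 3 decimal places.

w1 = Kv₀ = (0, -3, 9)
w2 = Kw1 = (27, -3, 54)
w3 = Kw2 = (324, -3, 405)
Ratio at component: 405 / 54 = 7.500

λ ≈ 7.500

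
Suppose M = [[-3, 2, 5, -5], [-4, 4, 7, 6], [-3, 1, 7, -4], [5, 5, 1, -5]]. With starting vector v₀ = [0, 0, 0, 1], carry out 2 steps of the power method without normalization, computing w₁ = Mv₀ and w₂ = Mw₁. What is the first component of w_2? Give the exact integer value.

32

w1 = Mv₀ = (-5, 6, -4, -5)
w2 = Mw1 = (32, -14, 13, 26)
The requested component of w2 is 32.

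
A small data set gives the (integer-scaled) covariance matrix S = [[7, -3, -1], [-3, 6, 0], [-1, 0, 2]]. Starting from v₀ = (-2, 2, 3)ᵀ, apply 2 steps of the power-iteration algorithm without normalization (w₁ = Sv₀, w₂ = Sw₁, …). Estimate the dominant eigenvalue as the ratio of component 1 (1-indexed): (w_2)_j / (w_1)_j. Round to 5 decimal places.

9.69565

w1 = Sv₀ = (-23, 18, 8)
w2 = Sw1 = (-223, 177, 39)
Ratio at component: -223 / -23 = 9.69565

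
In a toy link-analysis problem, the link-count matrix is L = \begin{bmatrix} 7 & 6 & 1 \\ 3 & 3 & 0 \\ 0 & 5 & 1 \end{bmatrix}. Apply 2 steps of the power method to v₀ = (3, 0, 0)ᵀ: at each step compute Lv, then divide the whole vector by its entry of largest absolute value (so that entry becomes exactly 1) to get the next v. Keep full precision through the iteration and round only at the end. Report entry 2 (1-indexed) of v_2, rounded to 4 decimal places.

0.4478

Lv0 = (21.00000, 9.00000, 0.00000); divide by 21.00000 → v1 = (1.00000, 0.42857, 0.00000)
Lv1 = (9.57143, 4.28571, 2.14286); divide by 9.57143 → v2 = (1.00000, 0.44776, 0.22388)
Requested entry of v2: 90/201 = 0.4478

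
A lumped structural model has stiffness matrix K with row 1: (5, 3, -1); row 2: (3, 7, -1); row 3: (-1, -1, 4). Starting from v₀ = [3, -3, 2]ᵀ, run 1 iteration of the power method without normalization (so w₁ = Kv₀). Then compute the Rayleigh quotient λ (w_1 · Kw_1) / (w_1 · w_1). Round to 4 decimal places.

5.5507

w1 = Kv₀ = (5·3 + 3·(-3) + (-1)·2; 3·3 + 7·(-3) + (-1)·2; (-1)·3 + (-1)·(-3) + 4·2) = (4, -14, 8)
Kw1 = (-30, -94, 42)
w1·Kw1 = 4·(-30) + (-14)·(-94) + 8·42 = 1532; w1·w1 = 4·4 + (-14)·(-14) + 8·8 = 276
λ ≈ 1532/276 = 5.5507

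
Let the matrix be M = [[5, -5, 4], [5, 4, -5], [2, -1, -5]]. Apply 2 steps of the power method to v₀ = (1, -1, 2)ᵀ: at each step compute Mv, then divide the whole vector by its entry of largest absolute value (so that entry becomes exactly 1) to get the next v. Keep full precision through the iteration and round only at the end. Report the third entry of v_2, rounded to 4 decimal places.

Mv0 = (18.00000, -9.00000, -7.00000); divide by 18.00000 → v1 = (1.00000, -0.50000, -0.38889)
Mv1 = (5.94444, 4.94444, 4.44444); divide by 5.94444 → v2 = (1.00000, 0.83178, 0.74766)
Requested entry of v2: 80/107 = 0.7477

0.7477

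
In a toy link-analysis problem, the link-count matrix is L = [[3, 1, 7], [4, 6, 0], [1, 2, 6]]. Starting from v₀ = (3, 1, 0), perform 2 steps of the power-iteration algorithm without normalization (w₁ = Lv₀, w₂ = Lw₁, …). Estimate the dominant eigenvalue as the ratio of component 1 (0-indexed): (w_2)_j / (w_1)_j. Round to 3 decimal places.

w1 = Lv₀ = (3·3 + 1·1 + 7·0; 4·3 + 6·1 + 0·0; 1·3 + 2·1 + 6·0) = (10, 18, 5)
w2 = Lw1 = (3·10 + 1·18 + 7·5; 4·10 + 6·18 + 0·5; 1·10 + 2·18 + 6·5) = (83, 148, 76)
Ratio at component: 148 / 18 = 8.222

λ ≈ 8.222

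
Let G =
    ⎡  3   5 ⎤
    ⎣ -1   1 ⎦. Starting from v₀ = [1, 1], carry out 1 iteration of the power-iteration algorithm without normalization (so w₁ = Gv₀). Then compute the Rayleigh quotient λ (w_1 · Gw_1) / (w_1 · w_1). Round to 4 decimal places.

λ ≈ 3.0000

w1 = Gv₀ = (3·1 + 5·1; (-1)·1 + 1·1) = (8, 0)
Gw1 = (24, -8)
w1·Gw1 = 8·24 + 0·(-8) = 192; w1·w1 = 8·8 + 0·0 = 64
λ ≈ 192/64 = 3.0000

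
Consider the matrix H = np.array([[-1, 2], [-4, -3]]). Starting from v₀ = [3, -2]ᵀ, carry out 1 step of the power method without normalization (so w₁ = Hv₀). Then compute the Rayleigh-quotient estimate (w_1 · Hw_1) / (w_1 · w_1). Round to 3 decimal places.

w1 = Hv₀ = (-7, -6)
Hw1 = (-5, 46)
w1·Hw1 = (-7)·(-5) + (-6)·46 = -241; w1·w1 = (-7)·(-7) + (-6)·(-6) = 85
λ ≈ -241/85 = -2.835

-2.835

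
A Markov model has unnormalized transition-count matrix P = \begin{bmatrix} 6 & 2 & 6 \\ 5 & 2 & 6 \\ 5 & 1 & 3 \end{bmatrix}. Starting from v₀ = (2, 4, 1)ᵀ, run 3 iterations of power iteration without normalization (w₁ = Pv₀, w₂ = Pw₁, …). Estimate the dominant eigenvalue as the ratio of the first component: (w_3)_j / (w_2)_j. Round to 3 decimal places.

w1 = Pv₀ = (6·2 + 2·4 + 6·1; 5·2 + 2·4 + 6·1; 5·2 + 1·4 + 3·1) = (26, 24, 17)
w2 = Pw1 = (6·26 + 2·24 + 6·17; 5·26 + 2·24 + 6·17; 5·26 + 1·24 + 3·17) = (306, 280, 205)
w3 = Pw2 = (3626, 3320, 2425)
Ratio at component: 3626 / 306 = 11.850

11.850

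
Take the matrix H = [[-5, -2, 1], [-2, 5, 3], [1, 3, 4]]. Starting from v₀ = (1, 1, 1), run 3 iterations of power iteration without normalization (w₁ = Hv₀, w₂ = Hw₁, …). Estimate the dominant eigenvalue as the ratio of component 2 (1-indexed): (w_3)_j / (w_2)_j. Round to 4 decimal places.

w1 = Hv₀ = ((-5)·1 + (-2)·1 + 1·1; (-2)·1 + 5·1 + 3·1; 1·1 + 3·1 + 4·1) = (-6, 6, 8)
w2 = Hw1 = ((-5)·(-6) + (-2)·6 + 1·8; (-2)·(-6) + 5·6 + 3·8; 1·(-6) + 3·6 + 4·8) = (26, 66, 44)
w3 = Hw2 = (-218, 410, 400)
Ratio at component: 410 / 66 = 6.2121

λ ≈ 6.2121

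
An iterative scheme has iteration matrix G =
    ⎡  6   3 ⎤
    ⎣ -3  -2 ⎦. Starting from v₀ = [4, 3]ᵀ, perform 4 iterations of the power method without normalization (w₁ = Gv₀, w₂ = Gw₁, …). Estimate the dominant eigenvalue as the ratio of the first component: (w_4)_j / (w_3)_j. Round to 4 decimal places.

λ ≈ 4.6400

w1 = Gv₀ = (6·4 + 3·3; (-3)·4 + (-2)·3) = (33, -18)
w2 = Gw1 = (6·33 + 3·(-18); (-3)·33 + (-2)·(-18)) = (144, -63)
w3 = Gw2 = (675, -306)
w4 = Gw3 = (3132, -1413)
Ratio at component: 3132 / 675 = 4.6400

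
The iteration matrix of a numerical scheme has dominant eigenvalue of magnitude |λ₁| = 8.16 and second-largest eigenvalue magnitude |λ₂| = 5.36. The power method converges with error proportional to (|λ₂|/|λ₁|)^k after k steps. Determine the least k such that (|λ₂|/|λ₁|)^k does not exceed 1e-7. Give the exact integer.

39

|λ₂/λ₁| = 5.36/8.16 = 0.65686
Need k ≥ ln(1e-7) / ln(0.65686) = -16.1181 / -0.4203 ≈ 38.351
Smallest integer k satisfying the bound: 39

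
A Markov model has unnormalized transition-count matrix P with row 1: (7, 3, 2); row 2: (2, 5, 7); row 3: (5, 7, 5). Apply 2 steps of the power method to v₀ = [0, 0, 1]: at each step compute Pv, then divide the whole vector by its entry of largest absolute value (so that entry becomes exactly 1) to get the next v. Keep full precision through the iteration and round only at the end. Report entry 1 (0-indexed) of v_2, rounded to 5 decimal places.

Pv0 = (2.000000, 7.000000, 5.000000); divide by 7.000000 → v1 = (0.285714, 1.000000, 0.714286)
Pv1 = (6.428571, 10.571429, 12.000000); divide by 12.000000 → v2 = (0.535714, 0.880952, 1.000000)
Requested entry of v2: 74/84 = 0.88095

0.88095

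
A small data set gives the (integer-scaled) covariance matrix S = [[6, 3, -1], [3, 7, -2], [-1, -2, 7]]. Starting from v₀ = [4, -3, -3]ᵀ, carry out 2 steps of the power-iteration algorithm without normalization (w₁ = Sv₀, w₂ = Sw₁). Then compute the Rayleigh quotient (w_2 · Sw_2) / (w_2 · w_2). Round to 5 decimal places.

w1 = Sv₀ = (6·4 + 3·(-3) + (-1)·(-3); 3·4 + 7·(-3) + (-2)·(-3); (-1)·4 + (-2)·(-3) + 7·(-3)) = (18, -3, -19)
w2 = Sw1 = (6·18 + 3·(-3) + (-1)·(-19); 3·18 + 7·(-3) + (-2)·(-19); (-1)·18 + (-2)·(-3) + 7·(-19)) = (118, 71, -145)
Sw2 = (1066, 1141, -1275)
w2·Sw2 = 118·1066 + 71·1141 + (-145)·(-1275) = 391674; w2·w2 = 118·118 + 71·71 + (-145)·(-145) = 39990
λ ≈ 391674/39990 = 9.79430

λ ≈ 9.79430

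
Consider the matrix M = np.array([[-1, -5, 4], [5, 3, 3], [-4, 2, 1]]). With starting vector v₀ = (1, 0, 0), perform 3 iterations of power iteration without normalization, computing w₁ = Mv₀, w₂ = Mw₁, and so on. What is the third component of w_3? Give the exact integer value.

w1 = Mv₀ = ((-1)·1 + (-5)·0 + 4·0; 5·1 + 3·0 + 3·0; (-4)·1 + 2·0 + 1·0) = (-1, 5, -4)
w2 = Mw1 = ((-1)·(-1) + (-5)·5 + 4·(-4); 5·(-1) + 3·5 + 3·(-4); (-4)·(-1) + 2·5 + 1·(-4)) = (-40, -2, 10)
w3 = Mw2 = (90, -176, 166)
The requested component of w3 is 166.

166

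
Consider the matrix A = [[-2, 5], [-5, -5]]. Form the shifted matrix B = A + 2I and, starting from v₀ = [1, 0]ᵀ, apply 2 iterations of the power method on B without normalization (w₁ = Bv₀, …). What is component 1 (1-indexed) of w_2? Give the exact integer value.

-25

B = A + 2I has rows (0, 5); (-5, -3)
w1 = Bv₀ = (0·1 + 5·0; (-5)·1 + (-3)·0) = (0, -5)
w2 = Bw1 = (0·0 + 5·(-5); (-5)·0 + (-3)·(-5)) = (-25, 15)
Requested component of w2: -25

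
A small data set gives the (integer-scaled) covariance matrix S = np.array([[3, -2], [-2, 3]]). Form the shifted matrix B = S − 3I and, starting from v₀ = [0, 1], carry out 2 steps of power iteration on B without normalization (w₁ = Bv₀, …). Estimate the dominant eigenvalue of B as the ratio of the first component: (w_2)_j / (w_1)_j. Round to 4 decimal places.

B = S − 3I has rows (0, -2); (-2, 0)
w1 = Bv₀ = (0·0 + (-2)·1; (-2)·0 + 0·1) = (-2, 0)
w2 = Bw1 = (0·(-2) + (-2)·0; (-2)·(-2) + 0·0) = (0, 4)
Ratio: 0/-2 = 0.0000

0.0000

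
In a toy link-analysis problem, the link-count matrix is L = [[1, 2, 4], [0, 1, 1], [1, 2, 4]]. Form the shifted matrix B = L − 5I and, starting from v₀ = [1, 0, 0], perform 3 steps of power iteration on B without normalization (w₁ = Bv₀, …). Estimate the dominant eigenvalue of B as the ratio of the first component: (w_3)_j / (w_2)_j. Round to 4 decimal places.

B = L − 5I has rows (-4, 2, 4); (0, -4, 1); (1, 2, -1)
w1 = Bv₀ = ((-4)·1 + 2·0 + 4·0; 0·1 + (-4)·0 + 1·0; 1·1 + 2·0 + (-1)·0) = (-4, 0, 1)
w2 = Bw1 = ((-4)·(-4) + 2·0 + 4·1; 0·(-4) + (-4)·0 + 1·1; 1·(-4) + 2·0 + (-1)·1) = (20, 1, -5)
w3 = Bw2 = (-98, -9, 27)
Ratio: -98/20 = -4.9000

μ ≈ -4.9000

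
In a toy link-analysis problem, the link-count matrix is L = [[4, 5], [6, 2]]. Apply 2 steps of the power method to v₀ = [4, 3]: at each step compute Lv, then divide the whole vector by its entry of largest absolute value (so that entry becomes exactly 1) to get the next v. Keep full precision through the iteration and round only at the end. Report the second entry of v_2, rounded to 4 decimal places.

Lv0 = (31.00000, 30.00000); divide by 31.00000 → v1 = (1.00000, 0.96774)
Lv1 = (8.83871, 7.93548); divide by 8.83871 → v2 = (1.00000, 0.89781)
Requested entry of v2: 246/274 = 0.8978

0.8978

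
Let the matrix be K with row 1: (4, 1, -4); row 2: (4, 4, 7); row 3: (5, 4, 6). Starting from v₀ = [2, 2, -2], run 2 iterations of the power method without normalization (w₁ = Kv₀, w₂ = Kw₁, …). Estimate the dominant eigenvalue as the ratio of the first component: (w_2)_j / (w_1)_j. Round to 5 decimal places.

2.77778

w1 = Kv₀ = (18, 2, 6)
w2 = Kw1 = (50, 122, 134)
Ratio at component: 50 / 18 = 2.77778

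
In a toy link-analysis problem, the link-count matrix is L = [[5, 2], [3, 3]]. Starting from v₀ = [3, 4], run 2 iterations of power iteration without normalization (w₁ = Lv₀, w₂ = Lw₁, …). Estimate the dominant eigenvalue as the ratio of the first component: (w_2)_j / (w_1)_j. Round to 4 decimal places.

6.8261

w1 = Lv₀ = (5·3 + 2·4; 3·3 + 3·4) = (23, 21)
w2 = Lw1 = (5·23 + 2·21; 3·23 + 3·21) = (157, 132)
Ratio at component: 157 / 23 = 6.8261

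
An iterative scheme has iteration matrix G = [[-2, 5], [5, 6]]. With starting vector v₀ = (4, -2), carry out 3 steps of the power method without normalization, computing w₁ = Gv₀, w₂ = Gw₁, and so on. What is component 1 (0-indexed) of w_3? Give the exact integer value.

w1 = Gv₀ = ((-2)·4 + 5·(-2); 5·4 + 6·(-2)) = (-18, 8)
w2 = Gw1 = ((-2)·(-18) + 5·8; 5·(-18) + 6·8) = (76, -42)
w3 = Gw2 = (-362, 128)
The requested component of w3 is 128.

128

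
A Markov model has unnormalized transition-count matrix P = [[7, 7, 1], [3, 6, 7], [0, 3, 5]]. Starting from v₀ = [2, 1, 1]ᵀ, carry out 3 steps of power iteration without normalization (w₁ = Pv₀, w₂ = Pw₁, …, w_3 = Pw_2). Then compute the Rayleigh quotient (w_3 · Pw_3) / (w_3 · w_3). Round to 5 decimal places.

w1 = Pv₀ = (7·2 + 7·1 + 1·1; 3·2 + 6·1 + 7·1; 0·2 + 3·1 + 5·1) = (22, 19, 8)
w2 = Pw1 = (7·22 + 7·19 + 1·8; 3·22 + 6·19 + 7·8; 0·22 + 3·19 + 5·8) = (295, 236, 97)
w3 = Pw2 = (3814, 2980, 1193)
Pw3 = (48751, 37673, 14905)
w3·Pw3 = 3814·48751 + 2980·37673 + 1193·14905 = 315983519; w3·w3 = 3814·3814 + 2980·2980 + 1193·1193 = 24850245
λ ≈ 315983519/24850245 = 12.71551

12.71551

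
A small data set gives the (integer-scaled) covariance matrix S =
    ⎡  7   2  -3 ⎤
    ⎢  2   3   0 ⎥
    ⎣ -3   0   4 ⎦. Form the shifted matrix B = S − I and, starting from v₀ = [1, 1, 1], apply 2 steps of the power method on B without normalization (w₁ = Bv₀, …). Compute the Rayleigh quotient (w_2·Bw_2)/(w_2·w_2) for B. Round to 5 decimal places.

B = S − I has rows (6, 2, -3); (2, 2, 0); (-3, 0, 3)
w1 = Bv₀ = (5, 4, 0)
w2 = Bw1 = (38, 18, -15)
Bw2 = (309, 112, -159)
w2·Bw2 = 16143; w2·w2 = 1993; μ ≈ 16143/1993 = 8.09985

μ ≈ 8.09985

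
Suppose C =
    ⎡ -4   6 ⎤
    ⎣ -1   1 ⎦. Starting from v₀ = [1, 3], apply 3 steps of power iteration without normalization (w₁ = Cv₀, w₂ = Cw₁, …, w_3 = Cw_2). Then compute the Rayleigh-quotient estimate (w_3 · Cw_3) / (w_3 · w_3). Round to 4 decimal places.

w1 = Cv₀ = ((-4)·1 + 6·3; (-1)·1 + 1·3) = (14, 2)
w2 = Cw1 = ((-4)·14 + 6·2; (-1)·14 + 1·2) = (-44, -12)
w3 = Cw2 = (104, 32)
Cw3 = (-224, -72)
w3·Cw3 = 104·(-224) + 32·(-72) = -25600; w3·w3 = 104·104 + 32·32 = 11840
λ ≈ -25600/11840 = -2.1622

-2.1622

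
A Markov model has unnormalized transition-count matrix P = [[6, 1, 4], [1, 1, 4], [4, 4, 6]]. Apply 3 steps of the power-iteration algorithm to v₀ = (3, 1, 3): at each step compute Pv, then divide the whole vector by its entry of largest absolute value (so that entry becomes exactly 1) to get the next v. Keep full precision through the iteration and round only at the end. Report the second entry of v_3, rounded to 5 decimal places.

Pv0 = (31.000000, 16.000000, 34.000000); divide by 34.000000 → v1 = (0.911765, 0.470588, 1.000000)
Pv1 = (9.941176, 5.382353, 11.529412); divide by 11.529412 → v2 = (0.862245, 0.466837, 1.000000)
Pv2 = (9.640306, 5.329082, 11.316327); divide by 11.316327 → v3 = (0.851894, 0.470920, 1.000000)
Requested entry of v3: 2089/4436 = 0.47092

0.47092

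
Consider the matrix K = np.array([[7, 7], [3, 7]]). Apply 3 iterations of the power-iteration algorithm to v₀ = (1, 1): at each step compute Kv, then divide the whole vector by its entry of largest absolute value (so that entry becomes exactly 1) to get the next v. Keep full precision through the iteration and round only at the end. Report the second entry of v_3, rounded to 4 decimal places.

0.6571

Kv0 = (14.00000, 10.00000); divide by 14.00000 → v1 = (1.00000, 0.71429)
Kv1 = (12.00000, 8.00000); divide by 12.00000 → v2 = (1.00000, 0.66667)
Kv2 = (11.66667, 7.66667); divide by 11.66667 → v3 = (1.00000, 0.65714)
Requested entry of v3: 1288/1960 = 0.6571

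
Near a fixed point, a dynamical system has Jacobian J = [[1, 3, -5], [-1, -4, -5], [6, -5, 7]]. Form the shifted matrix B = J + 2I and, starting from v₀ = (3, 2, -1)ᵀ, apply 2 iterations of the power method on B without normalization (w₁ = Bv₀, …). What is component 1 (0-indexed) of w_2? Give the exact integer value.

B = J + 2I has rows (3, 3, -5); (-1, -2, -5); (6, -5, 9)
w1 = Bv₀ = (20, -2, -1)
w2 = Bw1 = (59, -11, 121)
Requested component of w2: -11

-11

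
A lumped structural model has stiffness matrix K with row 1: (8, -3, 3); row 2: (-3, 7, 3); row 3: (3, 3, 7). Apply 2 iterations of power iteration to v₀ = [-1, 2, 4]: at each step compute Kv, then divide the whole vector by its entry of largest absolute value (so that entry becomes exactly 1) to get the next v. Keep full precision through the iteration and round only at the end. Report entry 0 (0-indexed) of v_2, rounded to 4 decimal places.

-0.0331

Kv0 = (-2.00000, 29.00000, 31.00000); divide by 31.00000 → v1 = (-0.06452, 0.93548, 1.00000)
Kv1 = (-0.32258, 9.74194, 9.61290); divide by 9.74194 → v2 = (-0.03311, 1.00000, 0.98675)
Requested entry of v2: -10/302 = -0.0331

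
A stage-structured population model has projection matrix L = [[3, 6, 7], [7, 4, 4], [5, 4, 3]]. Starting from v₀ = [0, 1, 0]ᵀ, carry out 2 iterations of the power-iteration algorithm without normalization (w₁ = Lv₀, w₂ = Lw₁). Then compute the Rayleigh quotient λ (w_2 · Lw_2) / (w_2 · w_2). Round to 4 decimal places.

λ ≈ 14.3444

w1 = Lv₀ = (3·0 + 6·1 + 7·0; 7·0 + 4·1 + 4·0; 5·0 + 4·1 + 3·0) = (6, 4, 4)
w2 = Lw1 = (3·6 + 6·4 + 7·4; 7·6 + 4·4 + 4·4; 5·6 + 4·4 + 3·4) = (70, 74, 58)
Lw2 = (1060, 1018, 820)
w2·Lw2 = 70·1060 + 74·1018 + 58·820 = 197092; w2·w2 = 70·70 + 74·74 + 58·58 = 13740
λ ≈ 197092/13740 = 14.3444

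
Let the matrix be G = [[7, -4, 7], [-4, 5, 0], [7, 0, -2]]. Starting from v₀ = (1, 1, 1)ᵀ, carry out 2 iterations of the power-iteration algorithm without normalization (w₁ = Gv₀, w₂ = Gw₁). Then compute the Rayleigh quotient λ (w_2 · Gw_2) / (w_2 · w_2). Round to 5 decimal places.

w1 = Gv₀ = (7·1 + (-4)·1 + 7·1; (-4)·1 + 5·1 + 0·1; 7·1 + 0·1 + (-2)·1) = (10, 1, 5)
w2 = Gw1 = (7·10 + (-4)·1 + 7·5; (-4)·10 + 5·1 + 0·5; 7·10 + 0·1 + (-2)·5) = (101, -35, 60)
Gw2 = (1267, -579, 587)
w2·Gw2 = 101·1267 + (-35)·(-579) + 60·587 = 183452; w2·w2 = 101·101 + (-35)·(-35) + 60·60 = 15026
λ ≈ 183452/15026 = 12.20897

λ ≈ 12.20897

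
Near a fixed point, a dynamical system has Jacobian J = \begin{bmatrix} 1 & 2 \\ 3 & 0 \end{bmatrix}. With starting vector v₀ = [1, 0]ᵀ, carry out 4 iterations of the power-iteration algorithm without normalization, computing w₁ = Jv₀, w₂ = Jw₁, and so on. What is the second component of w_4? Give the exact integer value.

w1 = Jv₀ = (1·1 + 2·0; 3·1 + 0·0) = (1, 3)
w2 = Jw1 = (1·1 + 2·3; 3·1 + 0·3) = (7, 3)
w3 = Jw2 = (13, 21)
w4 = Jw3 = (55, 39)
The requested component of w4 is 39.

39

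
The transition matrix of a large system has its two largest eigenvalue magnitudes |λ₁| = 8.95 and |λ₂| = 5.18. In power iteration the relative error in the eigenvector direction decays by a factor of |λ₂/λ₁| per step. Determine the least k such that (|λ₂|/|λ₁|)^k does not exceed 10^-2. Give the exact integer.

|λ₂/λ₁| = 5.18/8.95 = 0.57877
Need k ≥ ln(10^-2) / ln(0.57877) = -4.6052 / -0.5468 ≈ 8.421
Smallest integer k satisfying the bound: 9

9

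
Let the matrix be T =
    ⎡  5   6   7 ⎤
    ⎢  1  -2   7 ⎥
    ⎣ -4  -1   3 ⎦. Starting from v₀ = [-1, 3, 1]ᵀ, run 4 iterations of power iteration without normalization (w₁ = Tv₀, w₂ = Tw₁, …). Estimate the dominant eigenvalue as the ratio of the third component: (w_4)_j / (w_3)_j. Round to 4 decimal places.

w1 = Tv₀ = (5·(-1) + 6·3 + 7·1; 1·(-1) + (-2)·3 + 7·1; (-4)·(-1) + (-1)·3 + 3·1) = (20, 0, 4)
w2 = Tw1 = (5·20 + 6·0 + 7·4; 1·20 + (-2)·0 + 7·4; (-4)·20 + (-1)·0 + 3·4) = (128, 48, -68)
w3 = Tw2 = (452, -444, -764)
w4 = Tw3 = (-5752, -4008, -3656)
Ratio at component: -3656 / -764 = 4.7853

λ ≈ 4.7853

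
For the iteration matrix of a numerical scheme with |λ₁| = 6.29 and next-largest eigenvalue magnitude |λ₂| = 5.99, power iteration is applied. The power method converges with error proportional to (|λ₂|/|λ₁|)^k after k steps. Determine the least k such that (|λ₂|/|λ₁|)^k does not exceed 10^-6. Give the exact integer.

|λ₂/λ₁| = 5.99/6.29 = 0.95231
Need k ≥ ln(10^-6) / ln(0.95231) = -13.8155 / -0.0489 ≈ 282.701
Smallest integer k satisfying the bound: 283

283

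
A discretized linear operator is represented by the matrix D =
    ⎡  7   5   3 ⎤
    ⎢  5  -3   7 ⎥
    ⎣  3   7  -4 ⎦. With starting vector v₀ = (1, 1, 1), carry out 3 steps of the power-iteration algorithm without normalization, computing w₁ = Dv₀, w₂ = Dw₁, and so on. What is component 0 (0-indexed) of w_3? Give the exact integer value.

1878

w1 = Dv₀ = (7·1 + 5·1 + 3·1; 5·1 + (-3)·1 + 7·1; 3·1 + 7·1 + (-4)·1) = (15, 9, 6)
w2 = Dw1 = (7·15 + 5·9 + 3·6; 5·15 + (-3)·9 + 7·6; 3·15 + 7·9 + (-4)·6) = (168, 90, 84)
w3 = Dw2 = (1878, 1158, 798)
The requested component of w3 is 1878.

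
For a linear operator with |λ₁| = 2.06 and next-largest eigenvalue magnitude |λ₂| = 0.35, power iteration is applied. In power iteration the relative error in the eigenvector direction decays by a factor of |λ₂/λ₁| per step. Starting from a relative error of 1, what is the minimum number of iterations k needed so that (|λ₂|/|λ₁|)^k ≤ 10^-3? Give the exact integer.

4

|λ₂/λ₁| = 0.35/2.06 = 0.16990
Need k ≥ ln(10^-3) / ln(0.16990) = -6.9078 / -1.7725 ≈ 3.897
Smallest integer k satisfying the bound: 4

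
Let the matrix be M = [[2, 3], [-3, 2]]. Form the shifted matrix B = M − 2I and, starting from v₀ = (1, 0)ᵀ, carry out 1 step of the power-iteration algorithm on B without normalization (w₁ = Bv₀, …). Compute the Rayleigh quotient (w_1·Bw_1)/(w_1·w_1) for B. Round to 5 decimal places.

B = M − 2I has rows (0, 3); (-3, 0)
w1 = Bv₀ = (0·1 + 3·0; (-3)·1 + 0·0) = (0, -3)
Bw1 = (-9, 0)
w1·Bw1 = 0; w1·w1 = 9; μ ≈ 0/9 = 0.00000

μ ≈ 0.00000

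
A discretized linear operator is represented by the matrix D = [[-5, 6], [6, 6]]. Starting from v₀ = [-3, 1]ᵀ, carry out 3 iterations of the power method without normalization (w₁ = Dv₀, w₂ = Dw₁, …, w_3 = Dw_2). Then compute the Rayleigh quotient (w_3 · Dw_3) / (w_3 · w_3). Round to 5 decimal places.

w1 = Dv₀ = ((-5)·(-3) + 6·1; 6·(-3) + 6·1) = (21, -12)
w2 = Dw1 = ((-5)·21 + 6·(-12); 6·21 + 6·(-12)) = (-177, 54)
w3 = Dw2 = (1209, -738)
Dw3 = (-10473, 2826)
w3·Dw3 = 1209·(-10473) + (-738)·2826 = -14747445; w3·w3 = 1209·1209 + (-738)·(-738) = 2006325
λ ≈ -14747445/2006325 = -7.35048

λ ≈ -7.35048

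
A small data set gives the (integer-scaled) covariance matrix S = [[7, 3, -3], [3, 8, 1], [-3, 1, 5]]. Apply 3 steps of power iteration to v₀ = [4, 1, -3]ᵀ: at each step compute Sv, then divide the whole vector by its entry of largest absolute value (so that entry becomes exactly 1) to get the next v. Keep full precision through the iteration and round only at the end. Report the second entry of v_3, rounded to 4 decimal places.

0.6665

Sv0 = (40.00000, 17.00000, -26.00000); divide by 40.00000 → v1 = (1.00000, 0.42500, -0.65000)
Sv1 = (10.22500, 5.75000, -5.82500); divide by 10.22500 → v2 = (1.00000, 0.56235, -0.56968)
Sv2 = (10.39609, 6.92910, -5.28606); divide by 10.39609 → v3 = (1.00000, 0.66651, -0.50847)
Requested entry of v3: 2834/4252 = 0.6665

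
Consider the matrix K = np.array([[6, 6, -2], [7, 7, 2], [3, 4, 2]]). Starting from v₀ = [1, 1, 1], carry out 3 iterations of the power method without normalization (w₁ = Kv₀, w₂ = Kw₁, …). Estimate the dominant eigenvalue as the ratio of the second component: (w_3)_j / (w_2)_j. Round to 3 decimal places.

λ ≈ 12.950

w1 = Kv₀ = (10, 16, 9)
w2 = Kw1 = (138, 200, 112)
w3 = Kw2 = (1804, 2590, 1438)
Ratio at component: 2590 / 200 = 12.950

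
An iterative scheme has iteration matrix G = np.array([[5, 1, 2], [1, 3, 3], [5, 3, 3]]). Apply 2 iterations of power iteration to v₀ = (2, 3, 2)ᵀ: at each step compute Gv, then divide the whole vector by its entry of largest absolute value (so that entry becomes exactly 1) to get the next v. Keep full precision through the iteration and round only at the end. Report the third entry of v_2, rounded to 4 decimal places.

Gv0 = (17.00000, 17.00000, 25.00000); divide by 25.00000 → v1 = (0.68000, 0.68000, 1.00000)
Gv1 = (6.08000, 5.72000, 8.44000); divide by 8.44000 → v2 = (0.72038, 0.67773, 1.00000)
Requested entry of v2: 211/211 = 1.0000

1.0000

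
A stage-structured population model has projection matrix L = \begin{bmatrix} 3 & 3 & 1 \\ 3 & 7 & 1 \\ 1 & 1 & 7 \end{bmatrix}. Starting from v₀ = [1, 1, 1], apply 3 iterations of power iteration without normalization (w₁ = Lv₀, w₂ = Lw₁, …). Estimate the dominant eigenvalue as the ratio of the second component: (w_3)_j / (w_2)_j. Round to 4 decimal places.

9.5234

w1 = Lv₀ = (3·1 + 3·1 + 1·1; 3·1 + 7·1 + 1·1; 1·1 + 1·1 + 7·1) = (7, 11, 9)
w2 = Lw1 = (3·7 + 3·11 + 1·9; 3·7 + 7·11 + 1·9; 1·7 + 1·11 + 7·9) = (63, 107, 81)
w3 = Lw2 = (591, 1019, 737)
Ratio at component: 1019 / 107 = 9.5234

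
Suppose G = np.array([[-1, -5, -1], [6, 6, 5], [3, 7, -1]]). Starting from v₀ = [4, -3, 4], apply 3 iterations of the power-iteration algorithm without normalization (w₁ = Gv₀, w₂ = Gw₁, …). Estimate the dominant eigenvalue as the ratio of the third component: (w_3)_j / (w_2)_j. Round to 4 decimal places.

λ ≈ 1.5880

w1 = Gv₀ = (7, 26, -13)
w2 = Gw1 = (-124, 133, 216)
w3 = Gw2 = (-757, 1134, 343)
Ratio at component: 343 / 216 = 1.5880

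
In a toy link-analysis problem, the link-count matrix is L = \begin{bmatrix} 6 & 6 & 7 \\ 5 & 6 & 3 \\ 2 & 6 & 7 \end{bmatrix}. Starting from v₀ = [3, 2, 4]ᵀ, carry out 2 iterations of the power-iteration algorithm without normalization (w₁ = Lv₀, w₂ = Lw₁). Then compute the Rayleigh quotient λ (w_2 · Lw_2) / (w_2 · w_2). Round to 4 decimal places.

w1 = Lv₀ = (58, 39, 46)
w2 = Lw1 = (904, 662, 672)
Lw2 = (14100, 10508, 10484)
w2·Lw2 = 904·14100 + 662·10508 + 672·10484 = 26747944; w2·w2 = 904·904 + 662·662 + 672·672 = 1707044
λ ≈ 26747944/1707044 = 15.6692

λ ≈ 15.6692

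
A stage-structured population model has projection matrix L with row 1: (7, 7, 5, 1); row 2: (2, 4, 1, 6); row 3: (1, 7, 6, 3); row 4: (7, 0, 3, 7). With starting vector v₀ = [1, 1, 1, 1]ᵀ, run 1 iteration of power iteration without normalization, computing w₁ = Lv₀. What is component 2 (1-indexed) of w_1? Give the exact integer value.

13

w1 = Lv₀ = (20, 13, 17, 17)
The requested component of w1 is 13.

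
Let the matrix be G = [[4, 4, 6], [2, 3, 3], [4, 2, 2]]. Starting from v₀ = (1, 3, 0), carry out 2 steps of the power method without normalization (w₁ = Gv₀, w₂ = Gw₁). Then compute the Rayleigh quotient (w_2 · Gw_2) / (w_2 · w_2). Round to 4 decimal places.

λ ≈ 10.0368

w1 = Gv₀ = (4·1 + 4·3 + 6·0; 2·1 + 3·3 + 3·0; 4·1 + 2·3 + 2·0) = (16, 11, 10)
w2 = Gw1 = (4·16 + 4·11 + 6·10; 2·16 + 3·11 + 3·10; 4·16 + 2·11 + 2·10) = (168, 95, 106)
Gw2 = (1688, 939, 1074)
w2·Gw2 = 168·1688 + 95·939 + 106·1074 = 486633; w2·w2 = 168·168 + 95·95 + 106·106 = 48485
λ ≈ 486633/48485 = 10.0368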